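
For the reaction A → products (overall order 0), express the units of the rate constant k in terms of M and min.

M·min⁻¹

Step 1: For overall order n, rate = k × (concentration)^n.
Step 2: Rate has units M·min⁻¹; concentration term has units M^0.
Step 3: k = rate / (concentration)^n, so units of k = M^(1-0)·min⁻¹ = M·min⁻¹.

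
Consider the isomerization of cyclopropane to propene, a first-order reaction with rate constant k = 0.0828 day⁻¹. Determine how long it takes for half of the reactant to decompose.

8.371 day

Step 1: For a first-order reaction, t₁/₂ = ln(2)/k
Step 2: t₁/₂ = ln(2)/0.0828
Step 3: t₁/₂ = 0.6931/0.0828 = 8.371 day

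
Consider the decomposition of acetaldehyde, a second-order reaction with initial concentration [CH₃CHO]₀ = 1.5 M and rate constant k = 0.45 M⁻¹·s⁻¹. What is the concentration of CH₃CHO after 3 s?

0.4959 M

Step 1: For a second-order reaction: 1/[CH₃CHO] = 1/[CH₃CHO]₀ + kt
Step 2: 1/[CH₃CHO] = 1/1.5 + 0.45 × 3
Step 3: 1/[CH₃CHO] = 0.6667 + 1.35 = 2.017
Step 4: [CH₃CHO] = 1/2.017 = 0.4959 M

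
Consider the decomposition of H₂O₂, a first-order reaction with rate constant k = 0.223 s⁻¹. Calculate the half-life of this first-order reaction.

3.108 s

Step 1: For a first-order reaction, t₁/₂ = ln(2)/k
Step 2: t₁/₂ = ln(2)/0.223
Step 3: t₁/₂ = 0.6931/0.223 = 3.108 s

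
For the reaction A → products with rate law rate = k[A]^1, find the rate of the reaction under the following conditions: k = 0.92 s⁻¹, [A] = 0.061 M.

0.05612 M/s

Step 1: Identify the rate law: rate = k[A]^1
Step 2: Substitute values: rate = 0.92 × (0.061)^1
Step 3: Calculate: rate = 0.92 × 0.061 = 0.05612 M/s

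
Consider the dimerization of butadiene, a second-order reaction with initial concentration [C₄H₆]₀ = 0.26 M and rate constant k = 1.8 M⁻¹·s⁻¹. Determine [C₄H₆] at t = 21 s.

0.02401 M

Step 1: For a second-order reaction: 1/[C₄H₆] = 1/[C₄H₆]₀ + kt
Step 2: 1/[C₄H₆] = 1/0.26 + 1.8 × 21
Step 3: 1/[C₄H₆] = 3.846 + 37.8 = 41.65
Step 4: [C₄H₆] = 1/41.65 = 0.02401 M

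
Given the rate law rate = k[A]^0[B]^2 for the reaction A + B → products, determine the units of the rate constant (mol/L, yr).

(mol/L)⁻¹·yr⁻¹

Step 1: Overall order = 0 + 2 = 2.
Step 2: rate has units mol/L·yr⁻¹; [A]^0[B]^2 has units (mol/L)^2.
Step 3: k = rate/([A]^0[B]^2), so units of k = (mol/L)^(1-2)·yr⁻¹ = (mol/L)⁻¹·yr⁻¹.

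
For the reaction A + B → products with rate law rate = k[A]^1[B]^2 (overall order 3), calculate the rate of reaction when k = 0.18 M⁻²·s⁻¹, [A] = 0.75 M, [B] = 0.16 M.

0.003456 M/s

Step 1: The rate law is rate = k[A]^1[B]^2, overall order = 1+2 = 3
Step 2: Substitute values: rate = 0.18 × (0.75)^1 × (0.16)^2
Step 3: rate = 0.18 × 0.75 × 0.0256 = 0.003456 M/s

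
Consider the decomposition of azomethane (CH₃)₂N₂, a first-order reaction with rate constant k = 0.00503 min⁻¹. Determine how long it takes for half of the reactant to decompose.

137.8 min

Step 1: For a first-order reaction, t₁/₂ = ln(2)/k
Step 2: t₁/₂ = ln(2)/0.00503
Step 3: t₁/₂ = 0.6931/0.00503 = 137.8 min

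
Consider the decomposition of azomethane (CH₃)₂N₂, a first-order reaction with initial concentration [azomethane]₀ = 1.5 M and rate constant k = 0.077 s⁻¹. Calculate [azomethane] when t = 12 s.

0.5954 M

Step 1: For a first-order reaction: [azomethane] = [azomethane]₀ × e^(-kt)
Step 2: [azomethane] = 1.5 × e^(-0.077 × 12)
Step 3: [azomethane] = 1.5 × e^(-0.924)
Step 4: [azomethane] = 1.5 × 0.396928 = 0.5954 M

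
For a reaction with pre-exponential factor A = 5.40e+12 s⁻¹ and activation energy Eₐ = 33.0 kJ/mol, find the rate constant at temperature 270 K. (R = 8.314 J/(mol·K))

2.23e+06 s⁻¹

Step 1: Use the Arrhenius equation: k = A × exp(-Eₐ/RT)
Step 2: Convert Eₐ to J/mol: 33.0 kJ/mol = 33000 J/mol
Step 3: Calculate the exponent: -Eₐ/(RT) = -33000/(8.314 × 270) = -14.70077
Step 4: k = 5.40e+12 × exp(-14.70077)
Step 5: k = 5.40e+12 × 4.12607e-07 = 2.2281e+06 s⁻¹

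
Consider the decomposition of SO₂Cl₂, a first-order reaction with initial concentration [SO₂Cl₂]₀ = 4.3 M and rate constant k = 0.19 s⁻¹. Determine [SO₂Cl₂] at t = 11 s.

0.5319 M

Step 1: For a first-order reaction: [SO₂Cl₂] = [SO₂Cl₂]₀ × e^(-kt)
Step 2: [SO₂Cl₂] = 4.3 × e^(-0.19 × 11)
Step 3: [SO₂Cl₂] = 4.3 × e^(-2.09)
Step 4: [SO₂Cl₂] = 4.3 × 0.123687 = 0.5319 M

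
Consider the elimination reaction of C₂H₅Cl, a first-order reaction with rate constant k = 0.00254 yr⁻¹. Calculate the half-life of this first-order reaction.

272.9 yr

Step 1: For a first-order reaction, t₁/₂ = ln(2)/k
Step 2: t₁/₂ = ln(2)/0.00254
Step 3: t₁/₂ = 0.6931/0.00254 = 272.9 yr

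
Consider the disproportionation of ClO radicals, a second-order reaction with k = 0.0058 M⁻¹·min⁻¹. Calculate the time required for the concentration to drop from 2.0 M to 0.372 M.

377.3 min

Step 1: For second-order: t = (1/[ClO] - 1/[ClO]₀)/k
Step 2: t = (1/0.372 - 1/2.0)/0.0058
Step 3: t = (2.688 - 0.5)/0.0058
Step 4: t = 2.188/0.0058 = 377.3 min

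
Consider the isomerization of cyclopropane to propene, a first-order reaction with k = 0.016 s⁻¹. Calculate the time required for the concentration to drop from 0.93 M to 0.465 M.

43.32 s

Step 1: For first-order: t = ln([cyclopropane]₀/[cyclopropane])/k
Step 2: t = ln(0.93/0.465)/0.016
Step 3: t = ln(2)/0.016
Step 4: t = 0.6931/0.016 = 43.32 s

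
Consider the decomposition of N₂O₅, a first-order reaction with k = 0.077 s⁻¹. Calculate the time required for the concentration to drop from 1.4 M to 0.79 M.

7.431 s

Step 1: For first-order: t = ln([N₂O₅]₀/[N₂O₅])/k
Step 2: t = ln(1.4/0.79)/0.077
Step 3: t = ln(1.772)/0.077
Step 4: t = 0.5722/0.077 = 7.431 s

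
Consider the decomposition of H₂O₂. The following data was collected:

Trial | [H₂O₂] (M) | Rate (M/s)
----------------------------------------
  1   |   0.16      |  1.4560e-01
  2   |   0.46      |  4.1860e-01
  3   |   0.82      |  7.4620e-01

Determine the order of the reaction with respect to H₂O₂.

first order (1)

Step 1: Compare trials to find order n where rate₂/rate₁ = ([H₂O₂]₂/[H₂O₂]₁)^n
Step 2: rate₂/rate₁ = 4.1860e-01/1.4560e-01 = 2.875
Step 3: [H₂O₂]₂/[H₂O₂]₁ = 0.46/0.16 = 2.875
Step 4: n = ln(2.875)/ln(2.875) = 1.00 ≈ 1
Step 5: The reaction is first order in H₂O₂.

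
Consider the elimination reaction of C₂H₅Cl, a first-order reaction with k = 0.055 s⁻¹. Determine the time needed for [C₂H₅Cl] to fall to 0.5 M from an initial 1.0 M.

12.6 s

Step 1: For first-order: t = ln([C₂H₅Cl]₀/[C₂H₅Cl])/k
Step 2: t = ln(1.0/0.5)/0.055
Step 3: t = ln(2)/0.055
Step 4: t = 0.6931/0.055 = 12.6 s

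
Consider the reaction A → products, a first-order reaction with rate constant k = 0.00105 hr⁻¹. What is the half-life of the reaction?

660.1 hr

Step 1: For a first-order reaction, t₁/₂ = ln(2)/k
Step 2: t₁/₂ = ln(2)/0.00105
Step 3: t₁/₂ = 0.6931/0.00105 = 660.1 hr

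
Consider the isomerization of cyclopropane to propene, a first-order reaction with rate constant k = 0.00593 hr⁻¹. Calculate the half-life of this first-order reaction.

116.9 hr

Step 1: For a first-order reaction, t₁/₂ = ln(2)/k
Step 2: t₁/₂ = ln(2)/0.00593
Step 3: t₁/₂ = 0.6931/0.00593 = 116.9 hr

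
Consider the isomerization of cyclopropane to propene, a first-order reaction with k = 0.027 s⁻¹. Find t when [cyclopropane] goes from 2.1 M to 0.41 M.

60.5 s

Step 1: For first-order: t = ln([cyclopropane]₀/[cyclopropane])/k
Step 2: t = ln(2.1/0.41)/0.027
Step 3: t = ln(5.122)/0.027
Step 4: t = 1.634/0.027 = 60.5 s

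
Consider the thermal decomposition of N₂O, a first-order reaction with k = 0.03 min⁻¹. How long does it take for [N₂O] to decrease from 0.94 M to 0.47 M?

23.1 min

Step 1: For first-order: t = ln([N₂O]₀/[N₂O])/k
Step 2: t = ln(0.94/0.47)/0.03
Step 3: t = ln(2)/0.03
Step 4: t = 0.6931/0.03 = 23.1 min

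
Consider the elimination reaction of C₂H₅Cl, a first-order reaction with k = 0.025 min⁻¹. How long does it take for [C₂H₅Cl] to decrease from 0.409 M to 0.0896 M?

60.73 min

Step 1: For first-order: t = ln([C₂H₅Cl]₀/[C₂H₅Cl])/k
Step 2: t = ln(0.409/0.0896)/0.025
Step 3: t = ln(4.565)/0.025
Step 4: t = 1.518/0.025 = 60.73 min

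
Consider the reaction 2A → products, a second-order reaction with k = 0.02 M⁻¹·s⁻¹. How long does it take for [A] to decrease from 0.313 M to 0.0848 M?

429.9 s

Step 1: For second-order: t = (1/[A] - 1/[A]₀)/k
Step 2: t = (1/0.0848 - 1/0.313)/0.02
Step 3: t = (11.79 - 3.195)/0.02
Step 4: t = 8.598/0.02 = 429.9 s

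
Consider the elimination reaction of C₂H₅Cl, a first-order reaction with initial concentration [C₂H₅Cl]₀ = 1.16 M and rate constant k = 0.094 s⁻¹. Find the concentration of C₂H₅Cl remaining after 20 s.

0.177 M

Step 1: For a first-order reaction: [C₂H₅Cl] = [C₂H₅Cl]₀ × e^(-kt)
Step 2: [C₂H₅Cl] = 1.16 × e^(-0.094 × 20)
Step 3: [C₂H₅Cl] = 1.16 × e^(-1.88)
Step 4: [C₂H₅Cl] = 1.16 × 0.15259 = 0.177 M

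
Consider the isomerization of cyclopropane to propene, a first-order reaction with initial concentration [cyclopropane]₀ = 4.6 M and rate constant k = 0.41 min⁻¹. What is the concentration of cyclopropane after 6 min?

0.393 M

Step 1: For a first-order reaction: [cyclopropane] = [cyclopropane]₀ × e^(-kt)
Step 2: [cyclopropane] = 4.6 × e^(-0.41 × 6)
Step 3: [cyclopropane] = 4.6 × e^(-2.46)
Step 4: [cyclopropane] = 4.6 × 0.085435 = 0.393 M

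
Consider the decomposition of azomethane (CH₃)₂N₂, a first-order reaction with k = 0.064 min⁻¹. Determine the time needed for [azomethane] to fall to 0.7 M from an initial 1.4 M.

10.83 min

Step 1: For first-order: t = ln([azomethane]₀/[azomethane])/k
Step 2: t = ln(1.4/0.7)/0.064
Step 3: t = ln(2)/0.064
Step 4: t = 0.6931/0.064 = 10.83 min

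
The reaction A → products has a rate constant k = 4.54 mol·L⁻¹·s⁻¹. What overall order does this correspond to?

zeroth order (0)

Step 1: The units of k for an nth-order reaction are (concentration)^(1-n)·(time)⁻¹.
Step 2: Here k has units mol·L⁻¹·s⁻¹, so the concentration exponent is 1.
Step 3: 1 - n = 1 ⇒ n = 0. The reaction is zeroth order.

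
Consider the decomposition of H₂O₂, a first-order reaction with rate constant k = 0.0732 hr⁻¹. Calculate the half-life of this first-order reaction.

9.469 hr

Step 1: For a first-order reaction, t₁/₂ = ln(2)/k
Step 2: t₁/₂ = ln(2)/0.0732
Step 3: t₁/₂ = 0.6931/0.0732 = 9.469 hr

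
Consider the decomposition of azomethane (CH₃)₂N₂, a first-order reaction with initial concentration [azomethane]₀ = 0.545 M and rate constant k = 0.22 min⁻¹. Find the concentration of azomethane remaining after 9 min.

0.07525 M

Step 1: For a first-order reaction: [azomethane] = [azomethane]₀ × e^(-kt)
Step 2: [azomethane] = 0.545 × e^(-0.22 × 9)
Step 3: [azomethane] = 0.545 × e^(-1.98)
Step 4: [azomethane] = 0.545 × 0.138069 = 0.07525 M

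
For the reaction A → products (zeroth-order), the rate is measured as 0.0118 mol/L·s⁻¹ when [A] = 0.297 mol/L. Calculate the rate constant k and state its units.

0.0118 mol/L·s⁻¹

Step 1: For a zeroth-order reaction, rate = k (independent of concentration).
Step 2: k = rate = 0.0118 mol/L·s⁻¹.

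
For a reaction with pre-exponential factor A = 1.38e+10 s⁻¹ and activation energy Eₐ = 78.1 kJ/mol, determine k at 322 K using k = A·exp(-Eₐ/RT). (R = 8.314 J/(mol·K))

2.95e-03 s⁻¹

Step 1: Use the Arrhenius equation: k = A × exp(-Eₐ/RT)
Step 2: Convert Eₐ to J/mol: 78.1 kJ/mol = 78100 J/mol
Step 3: Calculate the exponent: -Eₐ/(RT) = -78100/(8.314 × 322) = -29.17327
Step 4: k = 1.38e+10 × exp(-29.17327)
Step 5: k = 1.38e+10 × 2.13900e-13 = 2.9518e-03 s⁻¹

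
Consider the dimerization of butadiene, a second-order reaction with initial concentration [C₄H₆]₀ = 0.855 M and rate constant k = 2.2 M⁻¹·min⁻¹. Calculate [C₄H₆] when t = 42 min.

0.01069 M

Step 1: For a second-order reaction: 1/[C₄H₆] = 1/[C₄H₆]₀ + kt
Step 2: 1/[C₄H₆] = 1/0.855 + 2.2 × 42
Step 3: 1/[C₄H₆] = 1.17 + 92.4 = 93.57
Step 4: [C₄H₆] = 1/93.57 = 0.01069 M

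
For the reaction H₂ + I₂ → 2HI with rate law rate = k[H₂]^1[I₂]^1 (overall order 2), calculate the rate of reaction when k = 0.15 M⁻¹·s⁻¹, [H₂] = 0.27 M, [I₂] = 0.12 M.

0.00486 M/s

Step 1: The rate law is rate = k[H₂]^1[I₂]^1, overall order = 1+1 = 2
Step 2: Substitute values: rate = 0.15 × (0.27)^1 × (0.12)^1
Step 3: rate = 0.15 × 0.27 × 0.12 = 0.00486 M/s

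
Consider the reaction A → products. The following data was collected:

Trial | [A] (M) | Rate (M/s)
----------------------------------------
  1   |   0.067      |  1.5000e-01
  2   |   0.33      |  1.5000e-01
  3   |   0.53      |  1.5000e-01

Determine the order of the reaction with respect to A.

zeroth order (0)

Step 1: Compare trials - when concentration changes, rate stays constant.
Step 2: rate₂/rate₁ = 1.5000e-01/1.5000e-01 = 1
Step 3: [A]₂/[A]₁ = 0.33/0.067 = 4.925
Step 4: Since rate ratio ≈ (conc ratio)^0, the reaction is zeroth order.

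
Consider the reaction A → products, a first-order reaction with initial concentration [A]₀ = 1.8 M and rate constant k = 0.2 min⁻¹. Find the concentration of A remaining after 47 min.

0.0001489 M

Step 1: For a first-order reaction: [A] = [A]₀ × e^(-kt)
Step 2: [A] = 1.8 × e^(-0.2 × 47)
Step 3: [A] = 1.8 × e^(-9.4)
Step 4: [A] = 1.8 × 8.27241e-05 = 0.0001489 M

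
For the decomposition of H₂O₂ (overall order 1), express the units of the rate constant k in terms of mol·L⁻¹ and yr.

yr⁻¹

Step 1: For overall order n, rate = k × (concentration)^n.
Step 2: Rate has units mol·L⁻¹·yr⁻¹; concentration term has units (mol·L⁻¹)^1.
Step 3: k = rate / (concentration)^n, so units of k = (mol·L⁻¹)^(1-1)·yr⁻¹ = yr⁻¹.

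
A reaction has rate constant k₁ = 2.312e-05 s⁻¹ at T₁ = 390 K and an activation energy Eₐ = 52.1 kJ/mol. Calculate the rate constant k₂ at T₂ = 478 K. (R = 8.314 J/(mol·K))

4.453e-04 s⁻¹

Step 1: Use the two-temperature Arrhenius form: ln(k₂/k₁) = -Eₐ/R × (1/T₂ - 1/T₁)
Step 2: Convert Eₐ to J/mol: 52.1 kJ/mol = 52100 J/mol
Step 3: 1/T₂ - 1/T₁ = 1/478 - 1/390 = -4.720524e-04 K⁻¹
Step 4: ln(k₂/k₁) = -52100/8.314 × -4.720524e-04 = 2.95813
Step 5: k₂ = k₁ × exp(2.95813) = 2.312e-05 × 1.92619e+01 = 4.453e-04 s⁻¹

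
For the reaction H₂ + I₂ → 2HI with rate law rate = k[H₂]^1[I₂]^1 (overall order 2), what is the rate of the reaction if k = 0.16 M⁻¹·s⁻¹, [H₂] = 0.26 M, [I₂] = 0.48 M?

0.01997 M/s

Step 1: The rate law is rate = k[H₂]^1[I₂]^1, overall order = 1+1 = 2
Step 2: Substitute values: rate = 0.16 × (0.26)^1 × (0.48)^1
Step 3: rate = 0.16 × 0.26 × 0.48 = 0.019968 M/s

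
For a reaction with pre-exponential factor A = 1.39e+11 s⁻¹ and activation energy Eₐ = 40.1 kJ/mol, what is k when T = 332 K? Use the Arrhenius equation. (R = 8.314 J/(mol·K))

6.82e+04 s⁻¹

Step 1: Use the Arrhenius equation: k = A × exp(-Eₐ/RT)
Step 2: Convert Eₐ to J/mol: 40.1 kJ/mol = 40100 J/mol
Step 3: Calculate the exponent: -Eₐ/(RT) = -40100/(8.314 × 332) = -14.52768
Step 4: k = 1.39e+11 × exp(-14.52768)
Step 5: k = 1.39e+11 × 4.90579e-07 = 6.8190e+04 s⁻¹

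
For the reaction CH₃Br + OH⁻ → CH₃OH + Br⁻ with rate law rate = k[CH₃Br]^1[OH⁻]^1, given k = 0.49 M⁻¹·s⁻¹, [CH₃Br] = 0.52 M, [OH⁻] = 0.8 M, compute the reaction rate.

0.2038 M/s

Step 1: The rate law is rate = k[CH₃Br]^1[OH⁻]^1
Step 2: Substitute: rate = 0.49 × (0.52)^1 × (0.8)^1
Step 3: rate = 0.49 × 0.52 × 0.8 = 0.20384 M/s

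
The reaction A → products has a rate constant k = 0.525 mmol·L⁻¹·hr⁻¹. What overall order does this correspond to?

zeroth order (0)

Step 1: The units of k for an nth-order reaction are (concentration)^(1-n)·(time)⁻¹.
Step 2: Here k has units mmol·L⁻¹·hr⁻¹, so the concentration exponent is 1.
Step 3: 1 - n = 1 ⇒ n = 0. The reaction is zeroth order.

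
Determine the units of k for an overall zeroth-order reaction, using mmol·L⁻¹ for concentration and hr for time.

mmol·L⁻¹·hr⁻¹

Step 1: For overall order n, rate = k × (concentration)^n.
Step 2: Rate has units mmol·L⁻¹·hr⁻¹; concentration term has units (mmol·L⁻¹)^0.
Step 3: k = rate / (concentration)^n, so units of k = (mmol·L⁻¹)^(1-0)·hr⁻¹ = mmol·L⁻¹·hr⁻¹.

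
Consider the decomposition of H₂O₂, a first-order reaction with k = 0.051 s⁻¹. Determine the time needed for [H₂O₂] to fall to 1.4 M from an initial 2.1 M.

7.95 s

Step 1: For first-order: t = ln([H₂O₂]₀/[H₂O₂])/k
Step 2: t = ln(2.1/1.4)/0.051
Step 3: t = ln(1.5)/0.051
Step 4: t = 0.4055/0.051 = 7.95 s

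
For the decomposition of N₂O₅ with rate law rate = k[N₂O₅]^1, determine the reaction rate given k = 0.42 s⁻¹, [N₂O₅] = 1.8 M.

0.756 M/s

Step 1: Identify the rate law: rate = k[N₂O₅]^1
Step 2: Substitute values: rate = 0.42 × (1.8)^1
Step 3: Calculate: rate = 0.42 × 1.8 = 0.756 M/s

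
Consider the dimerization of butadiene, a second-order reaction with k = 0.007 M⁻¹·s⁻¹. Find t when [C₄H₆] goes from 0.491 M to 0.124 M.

861.1 s

Step 1: For second-order: t = (1/[C₄H₆] - 1/[C₄H₆]₀)/k
Step 2: t = (1/0.124 - 1/0.491)/0.007
Step 3: t = (8.065 - 2.037)/0.007
Step 4: t = 6.028/0.007 = 861.1 s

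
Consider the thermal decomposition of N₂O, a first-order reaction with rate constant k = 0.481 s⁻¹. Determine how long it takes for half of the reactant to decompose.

1.441 s

Step 1: For a first-order reaction, t₁/₂ = ln(2)/k
Step 2: t₁/₂ = ln(2)/0.481
Step 3: t₁/₂ = 0.6931/0.481 = 1.441 s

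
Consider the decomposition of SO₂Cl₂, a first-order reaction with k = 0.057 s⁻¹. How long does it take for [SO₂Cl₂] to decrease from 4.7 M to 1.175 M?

24.32 s

Step 1: For first-order: t = ln([SO₂Cl₂]₀/[SO₂Cl₂])/k
Step 2: t = ln(4.7/1.175)/0.057
Step 3: t = ln(4)/0.057
Step 4: t = 1.386/0.057 = 24.32 s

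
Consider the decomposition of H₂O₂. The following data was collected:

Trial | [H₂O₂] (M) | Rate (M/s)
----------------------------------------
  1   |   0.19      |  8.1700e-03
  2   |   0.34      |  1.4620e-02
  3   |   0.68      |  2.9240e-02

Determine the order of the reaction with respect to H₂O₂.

first order (1)

Step 1: Compare trials to find order n where rate₂/rate₁ = ([H₂O₂]₂/[H₂O₂]₁)^n
Step 2: rate₂/rate₁ = 1.4620e-02/8.1700e-03 = 1.789
Step 3: [H₂O₂]₂/[H₂O₂]₁ = 0.34/0.19 = 1.789
Step 4: n = ln(1.789)/ln(1.789) = 1.00 ≈ 1
Step 5: The reaction is first order in H₂O₂.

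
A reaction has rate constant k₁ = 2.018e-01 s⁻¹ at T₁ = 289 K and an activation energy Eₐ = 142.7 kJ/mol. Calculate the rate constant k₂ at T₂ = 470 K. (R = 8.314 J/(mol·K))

1.730e+09 s⁻¹

Step 1: Use the two-temperature Arrhenius form: ln(k₂/k₁) = -Eₐ/R × (1/T₂ - 1/T₁)
Step 2: Convert Eₐ to J/mol: 142.7 kJ/mol = 142700 J/mol
Step 3: 1/T₂ - 1/T₁ = 1/470 - 1/289 = -1.332548e-03 K⁻¹
Step 4: ln(k₂/k₁) = -142700/8.314 × -1.332548e-03 = 22.87161
Step 5: k₂ = k₁ × exp(22.87161) = 2.018e-01 × 8.57066e+09 = 1.730e+09 s⁻¹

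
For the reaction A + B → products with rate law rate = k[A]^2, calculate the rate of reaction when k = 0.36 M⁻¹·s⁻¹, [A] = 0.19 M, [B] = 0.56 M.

0.013 M/s

Step 1: The rate law is rate = k[A]^2
Step 2: Note that the rate does not depend on [B] (zero order in B).
Step 3: rate = 0.36 × (0.19)^2 = 0.012996 M/s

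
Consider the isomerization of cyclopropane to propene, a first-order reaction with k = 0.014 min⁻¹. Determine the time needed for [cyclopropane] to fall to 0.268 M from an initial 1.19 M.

106.5 min

Step 1: For first-order: t = ln([cyclopropane]₀/[cyclopropane])/k
Step 2: t = ln(1.19/0.268)/0.014
Step 3: t = ln(4.44)/0.014
Step 4: t = 1.491/0.014 = 106.5 min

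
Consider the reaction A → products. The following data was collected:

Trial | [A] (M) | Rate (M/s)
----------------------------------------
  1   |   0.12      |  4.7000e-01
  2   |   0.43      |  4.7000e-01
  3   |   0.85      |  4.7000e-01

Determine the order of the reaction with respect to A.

zeroth order (0)

Step 1: Compare trials - when concentration changes, rate stays constant.
Step 2: rate₂/rate₁ = 4.7000e-01/4.7000e-01 = 1
Step 3: [A]₂/[A]₁ = 0.43/0.12 = 3.583
Step 4: Since rate ratio ≈ (conc ratio)^0, the reaction is zeroth order.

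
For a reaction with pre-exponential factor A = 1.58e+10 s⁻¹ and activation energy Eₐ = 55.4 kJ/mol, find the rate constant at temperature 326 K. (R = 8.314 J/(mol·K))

2.10e+01 s⁻¹

Step 1: Use the Arrhenius equation: k = A × exp(-Eₐ/RT)
Step 2: Convert Eₐ to J/mol: 55.4 kJ/mol = 55400 J/mol
Step 3: Calculate the exponent: -Eₐ/(RT) = -55400/(8.314 × 326) = -20.44006
Step 4: k = 1.58e+10 × exp(-20.44006)
Step 5: k = 1.58e+10 × 1.32738e-09 = 2.0973e+01 s⁻¹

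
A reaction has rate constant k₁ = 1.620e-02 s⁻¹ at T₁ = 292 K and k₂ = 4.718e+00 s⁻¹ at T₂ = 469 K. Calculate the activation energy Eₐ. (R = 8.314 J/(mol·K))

36.5 kJ/mol

Step 1: Use the two-temperature Arrhenius form: ln(k₂/k₁) = -Eₐ/R × (1/T₂ - 1/T₁)
Step 2: ln(k₂/k₁) = ln(4.718e+00/1.620e-02) = ln(291.235) = 5.67413
Step 3: 1/T₂ - 1/T₁ = 1/469 - 1/292 = -1.292461e-03 K⁻¹
Step 4: Eₐ = -R × ln(k₂/k₁) / (1/T₂ - 1/T₁) = -8.314 × 5.67413 / -1.292461e-03
Step 5: Eₐ = 3.6500e+04 J/mol = 36.5 kJ/mol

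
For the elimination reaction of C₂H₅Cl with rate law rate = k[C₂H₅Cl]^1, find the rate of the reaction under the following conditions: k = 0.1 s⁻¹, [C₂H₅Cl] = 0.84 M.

0.084 M/s

Step 1: Identify the rate law: rate = k[C₂H₅Cl]^1
Step 2: Substitute values: rate = 0.1 × (0.84)^1
Step 3: Calculate: rate = 0.1 × 0.84 = 0.084 M/s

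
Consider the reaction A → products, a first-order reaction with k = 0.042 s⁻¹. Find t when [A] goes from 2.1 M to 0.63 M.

28.67 s

Step 1: For first-order: t = ln([A]₀/[A])/k
Step 2: t = ln(2.1/0.63)/0.042
Step 3: t = ln(3.333)/0.042
Step 4: t = 1.204/0.042 = 28.67 s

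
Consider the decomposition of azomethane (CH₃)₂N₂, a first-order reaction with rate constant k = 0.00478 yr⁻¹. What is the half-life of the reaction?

145 yr

Step 1: For a first-order reaction, t₁/₂ = ln(2)/k
Step 2: t₁/₂ = ln(2)/0.00478
Step 3: t₁/₂ = 0.6931/0.00478 = 145 yr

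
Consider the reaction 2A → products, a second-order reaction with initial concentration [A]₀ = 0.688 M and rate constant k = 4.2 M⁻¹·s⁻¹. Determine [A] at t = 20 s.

0.0117 M

Step 1: For a second-order reaction: 1/[A] = 1/[A]₀ + kt
Step 2: 1/[A] = 1/0.688 + 4.2 × 20
Step 3: 1/[A] = 1.453 + 84 = 85.45
Step 4: [A] = 1/85.45 = 0.0117 M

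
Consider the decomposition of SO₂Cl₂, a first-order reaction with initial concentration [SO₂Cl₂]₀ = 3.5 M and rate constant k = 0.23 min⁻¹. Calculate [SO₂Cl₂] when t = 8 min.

0.5559 M

Step 1: For a first-order reaction: [SO₂Cl₂] = [SO₂Cl₂]₀ × e^(-kt)
Step 2: [SO₂Cl₂] = 3.5 × e^(-0.23 × 8)
Step 3: [SO₂Cl₂] = 3.5 × e^(-1.84)
Step 4: [SO₂Cl₂] = 3.5 × 0.158817 = 0.5559 M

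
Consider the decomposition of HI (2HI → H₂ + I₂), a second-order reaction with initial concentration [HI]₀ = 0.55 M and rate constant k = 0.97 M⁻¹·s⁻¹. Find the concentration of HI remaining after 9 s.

0.0948 M

Step 1: For a second-order reaction: 1/[HI] = 1/[HI]₀ + kt
Step 2: 1/[HI] = 1/0.55 + 0.97 × 9
Step 3: 1/[HI] = 1.818 + 8.73 = 10.55
Step 4: [HI] = 1/10.55 = 0.0948 M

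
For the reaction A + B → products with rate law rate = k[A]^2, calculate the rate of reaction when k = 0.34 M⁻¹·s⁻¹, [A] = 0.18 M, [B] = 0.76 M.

0.01102 M/s

Step 1: The rate law is rate = k[A]^2
Step 2: Note that the rate does not depend on [B] (zero order in B).
Step 3: rate = 0.34 × (0.18)^2 = 0.011016 M/s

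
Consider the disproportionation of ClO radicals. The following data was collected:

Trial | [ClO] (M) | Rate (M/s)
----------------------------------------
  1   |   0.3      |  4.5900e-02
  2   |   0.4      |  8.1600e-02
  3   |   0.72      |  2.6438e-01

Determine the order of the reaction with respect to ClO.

second order (2)

Step 1: Compare trials to find order n where rate₂/rate₁ = ([ClO]₂/[ClO]₁)^n
Step 2: rate₂/rate₁ = 8.1600e-02/4.5900e-02 = 1.778
Step 3: [ClO]₂/[ClO]₁ = 0.4/0.3 = 1.333
Step 4: n = ln(1.778)/ln(1.333) = 2.00 ≈ 2
Step 5: The reaction is second order in ClO.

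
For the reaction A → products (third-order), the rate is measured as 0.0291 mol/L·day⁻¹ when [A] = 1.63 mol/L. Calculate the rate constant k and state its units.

0.006719 (mol/L)⁻²·day⁻¹

Step 1: rate = k[A]^3, so k = rate / [A]^3.
Step 2: k = 0.0291 / (1.63)^3 = 0.0291 / 4.331.
Step 3: k = 0.006719 (mol/L)⁻²·day⁻¹.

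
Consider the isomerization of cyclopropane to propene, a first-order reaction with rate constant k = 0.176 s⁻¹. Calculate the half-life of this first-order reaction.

3.938 s

Step 1: For a first-order reaction, t₁/₂ = ln(2)/k
Step 2: t₁/₂ = ln(2)/0.176
Step 3: t₁/₂ = 0.6931/0.176 = 3.938 s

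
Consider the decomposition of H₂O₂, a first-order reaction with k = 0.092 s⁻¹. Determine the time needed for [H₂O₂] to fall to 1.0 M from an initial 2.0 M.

7.534 s

Step 1: For first-order: t = ln([H₂O₂]₀/[H₂O₂])/k
Step 2: t = ln(2.0/1.0)/0.092
Step 3: t = ln(2)/0.092
Step 4: t = 0.6931/0.092 = 7.534 s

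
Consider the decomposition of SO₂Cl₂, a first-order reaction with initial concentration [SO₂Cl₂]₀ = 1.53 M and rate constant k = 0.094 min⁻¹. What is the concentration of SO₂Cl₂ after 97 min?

0.0001678 M

Step 1: For a first-order reaction: [SO₂Cl₂] = [SO₂Cl₂]₀ × e^(-kt)
Step 2: [SO₂Cl₂] = 1.53 × e^(-0.094 × 97)
Step 3: [SO₂Cl₂] = 1.53 × e^(-9.118)
Step 4: [SO₂Cl₂] = 1.53 × 0.000109674 = 0.0001678 M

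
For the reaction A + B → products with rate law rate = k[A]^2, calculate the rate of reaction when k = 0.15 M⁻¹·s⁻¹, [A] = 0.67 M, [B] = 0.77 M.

0.06734 M/s

Step 1: The rate law is rate = k[A]^2
Step 2: Note that the rate does not depend on [B] (zero order in B).
Step 3: rate = 0.15 × (0.67)^2 = 0.067335 M/s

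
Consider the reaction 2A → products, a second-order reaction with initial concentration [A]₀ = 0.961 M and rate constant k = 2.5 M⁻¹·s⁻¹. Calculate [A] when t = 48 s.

0.008262 M

Step 1: For a second-order reaction: 1/[A] = 1/[A]₀ + kt
Step 2: 1/[A] = 1/0.961 + 2.5 × 48
Step 3: 1/[A] = 1.041 + 120 = 121
Step 4: [A] = 1/121 = 0.008262 M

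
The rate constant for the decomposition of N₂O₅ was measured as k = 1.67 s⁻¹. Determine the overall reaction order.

first order (1)

Step 1: The units of k for an nth-order reaction are (concentration)^(1-n)·(time)⁻¹.
Step 2: Here k has units s⁻¹, so the concentration exponent is 0.
Step 3: 1 - n = 0 ⇒ n = 1. The reaction is first order.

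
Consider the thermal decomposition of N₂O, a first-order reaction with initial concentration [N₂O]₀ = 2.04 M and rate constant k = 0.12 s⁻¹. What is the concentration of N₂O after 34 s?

0.03449 M

Step 1: For a first-order reaction: [N₂O] = [N₂O]₀ × e^(-kt)
Step 2: [N₂O] = 2.04 × e^(-0.12 × 34)
Step 3: [N₂O] = 2.04 × e^(-4.08)
Step 4: [N₂O] = 2.04 × 0.0169075 = 0.03449 M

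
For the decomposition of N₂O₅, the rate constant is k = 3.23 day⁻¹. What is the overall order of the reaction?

first order (1)

Step 1: The units of k for an nth-order reaction are (concentration)^(1-n)·(time)⁻¹.
Step 2: Here k has units day⁻¹, so the concentration exponent is 0.
Step 3: 1 - n = 0 ⇒ n = 1. The reaction is first order.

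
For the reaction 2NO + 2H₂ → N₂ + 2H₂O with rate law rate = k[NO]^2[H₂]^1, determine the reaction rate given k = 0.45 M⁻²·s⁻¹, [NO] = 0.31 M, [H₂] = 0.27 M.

0.01168 M/s

Step 1: The rate law is rate = k[NO]^2[H₂]^1
Step 2: Substitute: rate = 0.45 × (0.31)^2 × (0.27)^1
Step 3: rate = 0.45 × 0.0961 × 0.27 = 0.0116762 M/s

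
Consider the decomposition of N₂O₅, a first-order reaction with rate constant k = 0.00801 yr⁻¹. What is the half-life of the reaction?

86.54 yr

Step 1: For a first-order reaction, t₁/₂ = ln(2)/k
Step 2: t₁/₂ = ln(2)/0.00801
Step 3: t₁/₂ = 0.6931/0.00801 = 86.54 yr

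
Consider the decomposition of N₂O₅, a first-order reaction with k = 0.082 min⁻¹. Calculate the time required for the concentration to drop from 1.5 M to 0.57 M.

11.8 min

Step 1: For first-order: t = ln([N₂O₅]₀/[N₂O₅])/k
Step 2: t = ln(1.5/0.57)/0.082
Step 3: t = ln(2.632)/0.082
Step 4: t = 0.9676/0.082 = 11.8 min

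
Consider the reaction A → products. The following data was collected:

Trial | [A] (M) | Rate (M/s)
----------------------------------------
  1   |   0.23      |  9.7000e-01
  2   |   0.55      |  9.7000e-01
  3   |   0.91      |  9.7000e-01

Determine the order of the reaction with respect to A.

zeroth order (0)

Step 1: Compare trials - when concentration changes, rate stays constant.
Step 2: rate₂/rate₁ = 9.7000e-01/9.7000e-01 = 1
Step 3: [A]₂/[A]₁ = 0.55/0.23 = 2.391
Step 4: Since rate ratio ≈ (conc ratio)^0, the reaction is zeroth order.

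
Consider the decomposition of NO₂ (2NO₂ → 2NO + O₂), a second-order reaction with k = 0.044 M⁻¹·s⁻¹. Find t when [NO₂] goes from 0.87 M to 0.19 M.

93.49 s

Step 1: For second-order: t = (1/[NO₂] - 1/[NO₂]₀)/k
Step 2: t = (1/0.19 - 1/0.87)/0.044
Step 3: t = (5.263 - 1.149)/0.044
Step 4: t = 4.114/0.044 = 93.49 s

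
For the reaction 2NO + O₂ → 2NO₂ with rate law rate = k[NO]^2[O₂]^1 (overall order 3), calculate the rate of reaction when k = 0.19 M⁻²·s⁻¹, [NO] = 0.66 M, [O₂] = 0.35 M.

0.02897 M/s

Step 1: The rate law is rate = k[NO]^2[O₂]^1, overall order = 2+1 = 3
Step 2: Substitute values: rate = 0.19 × (0.66)^2 × (0.35)^1
Step 3: rate = 0.19 × 0.4356 × 0.35 = 0.0289674 M/s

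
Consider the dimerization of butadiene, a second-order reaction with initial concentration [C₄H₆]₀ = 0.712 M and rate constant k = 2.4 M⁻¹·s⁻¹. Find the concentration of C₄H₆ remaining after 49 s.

0.008403 M

Step 1: For a second-order reaction: 1/[C₄H₆] = 1/[C₄H₆]₀ + kt
Step 2: 1/[C₄H₆] = 1/0.712 + 2.4 × 49
Step 3: 1/[C₄H₆] = 1.404 + 117.6 = 119
Step 4: [C₄H₆] = 1/119 = 0.008403 M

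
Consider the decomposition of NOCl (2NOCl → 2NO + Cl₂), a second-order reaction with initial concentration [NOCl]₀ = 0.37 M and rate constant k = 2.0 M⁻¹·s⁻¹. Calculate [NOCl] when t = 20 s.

0.02342 M

Step 1: For a second-order reaction: 1/[NOCl] = 1/[NOCl]₀ + kt
Step 2: 1/[NOCl] = 1/0.37 + 2.0 × 20
Step 3: 1/[NOCl] = 2.703 + 40 = 42.7
Step 4: [NOCl] = 1/42.7 = 0.02342 M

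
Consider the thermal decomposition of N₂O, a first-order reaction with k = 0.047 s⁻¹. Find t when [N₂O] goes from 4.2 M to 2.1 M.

14.75 s

Step 1: For first-order: t = ln([N₂O]₀/[N₂O])/k
Step 2: t = ln(4.2/2.1)/0.047
Step 3: t = ln(2)/0.047
Step 4: t = 0.6931/0.047 = 14.75 s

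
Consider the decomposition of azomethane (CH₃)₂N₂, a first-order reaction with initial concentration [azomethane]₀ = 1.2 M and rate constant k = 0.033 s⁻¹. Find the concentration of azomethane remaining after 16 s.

0.7077 M

Step 1: For a first-order reaction: [azomethane] = [azomethane]₀ × e^(-kt)
Step 2: [azomethane] = 1.2 × e^(-0.033 × 16)
Step 3: [azomethane] = 1.2 × e^(-0.528)
Step 4: [azomethane] = 1.2 × 0.589783 = 0.7077 M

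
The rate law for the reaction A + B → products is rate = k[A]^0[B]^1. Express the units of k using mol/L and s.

s⁻¹

Step 1: Overall order = 0 + 1 = 1.
Step 2: rate has units mol/L·s⁻¹; [A]^0[B]^1 has units (mol/L)^1.
Step 3: k = rate/([A]^0[B]^1), so units of k = (mol/L)^(1-1)·s⁻¹ = s⁻¹.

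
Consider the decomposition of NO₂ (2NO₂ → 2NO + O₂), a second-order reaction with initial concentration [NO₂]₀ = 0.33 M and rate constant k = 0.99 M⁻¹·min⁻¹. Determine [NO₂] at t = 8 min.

0.09132 M

Step 1: For a second-order reaction: 1/[NO₂] = 1/[NO₂]₀ + kt
Step 2: 1/[NO₂] = 1/0.33 + 0.99 × 8
Step 3: 1/[NO₂] = 3.03 + 7.92 = 10.95
Step 4: [NO₂] = 1/10.95 = 0.09132 M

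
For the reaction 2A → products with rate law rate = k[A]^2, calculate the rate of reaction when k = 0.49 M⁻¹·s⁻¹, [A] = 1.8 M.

1.588 M/s

Step 1: Identify the rate law: rate = k[A]^2
Step 2: Substitute values: rate = 0.49 × (1.8)^2
Step 3: Calculate: rate = 0.49 × 3.24 = 1.5876 M/s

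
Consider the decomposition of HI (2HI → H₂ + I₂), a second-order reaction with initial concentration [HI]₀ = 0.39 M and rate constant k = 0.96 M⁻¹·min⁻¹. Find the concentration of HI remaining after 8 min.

0.09762 M

Step 1: For a second-order reaction: 1/[HI] = 1/[HI]₀ + kt
Step 2: 1/[HI] = 1/0.39 + 0.96 × 8
Step 3: 1/[HI] = 2.564 + 7.68 = 10.24
Step 4: [HI] = 1/10.24 = 0.09762 M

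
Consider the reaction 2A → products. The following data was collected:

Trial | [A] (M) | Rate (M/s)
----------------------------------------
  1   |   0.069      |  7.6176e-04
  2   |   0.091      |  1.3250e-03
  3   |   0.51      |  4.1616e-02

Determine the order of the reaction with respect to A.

second order (2)

Step 1: Compare trials to find order n where rate₂/rate₁ = ([A]₂/[A]₁)^n
Step 2: rate₂/rate₁ = 1.3250e-03/7.6176e-04 = 1.739
Step 3: [A]₂/[A]₁ = 0.091/0.069 = 1.319
Step 4: n = ln(1.739)/ln(1.319) = 2.00 ≈ 2
Step 5: The reaction is second order in A.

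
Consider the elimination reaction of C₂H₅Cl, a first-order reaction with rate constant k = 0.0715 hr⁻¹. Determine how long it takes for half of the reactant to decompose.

9.694 hr

Step 1: For a first-order reaction, t₁/₂ = ln(2)/k
Step 2: t₁/₂ = ln(2)/0.0715
Step 3: t₁/₂ = 0.6931/0.0715 = 9.694 hr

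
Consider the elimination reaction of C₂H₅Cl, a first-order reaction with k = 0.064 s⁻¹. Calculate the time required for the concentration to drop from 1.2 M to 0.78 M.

6.731 s

Step 1: For first-order: t = ln([C₂H₅Cl]₀/[C₂H₅Cl])/k
Step 2: t = ln(1.2/0.78)/0.064
Step 3: t = ln(1.538)/0.064
Step 4: t = 0.4308/0.064 = 6.731 s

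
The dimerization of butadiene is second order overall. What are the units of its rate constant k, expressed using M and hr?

M⁻¹·hr⁻¹

Step 1: For overall order n, rate = k × (concentration)^n.
Step 2: Rate has units M·hr⁻¹; concentration term has units M^2.
Step 3: k = rate / (concentration)^n, so units of k = M^(1-2)·hr⁻¹ = M⁻¹·hr⁻¹.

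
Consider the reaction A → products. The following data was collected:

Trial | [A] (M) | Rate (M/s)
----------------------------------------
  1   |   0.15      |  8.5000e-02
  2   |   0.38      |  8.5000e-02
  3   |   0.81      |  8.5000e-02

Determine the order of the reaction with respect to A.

zeroth order (0)

Step 1: Compare trials - when concentration changes, rate stays constant.
Step 2: rate₂/rate₁ = 8.5000e-02/8.5000e-02 = 1
Step 3: [A]₂/[A]₁ = 0.38/0.15 = 2.533
Step 4: Since rate ratio ≈ (conc ratio)^0, the reaction is zeroth order.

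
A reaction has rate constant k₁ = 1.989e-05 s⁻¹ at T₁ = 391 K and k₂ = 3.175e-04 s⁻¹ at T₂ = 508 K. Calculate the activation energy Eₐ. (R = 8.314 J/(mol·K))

39.1 kJ/mol

Step 1: Use the two-temperature Arrhenius form: ln(k₂/k₁) = -Eₐ/R × (1/T₂ - 1/T₁)
Step 2: ln(k₂/k₁) = ln(3.175e-04/1.989e-05) = ln(15.9628) = 2.77026
Step 3: 1/T₂ - 1/T₁ = 1/508 - 1/391 = -5.890408e-04 K⁻¹
Step 4: Eₐ = -R × ln(k₂/k₁) / (1/T₂ - 1/T₁) = -8.314 × 2.77026 / -5.890408e-04
Step 5: Eₐ = 3.9101e+04 J/mol = 39.1 kJ/mol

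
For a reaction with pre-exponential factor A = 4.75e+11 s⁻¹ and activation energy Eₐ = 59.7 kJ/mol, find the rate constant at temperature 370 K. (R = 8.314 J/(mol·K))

1.77e+03 s⁻¹

Step 1: Use the Arrhenius equation: k = A × exp(-Eₐ/RT)
Step 2: Convert Eₐ to J/mol: 59.7 kJ/mol = 59700 J/mol
Step 3: Calculate the exponent: -Eₐ/(RT) = -59700/(8.314 × 370) = -19.40719
Step 4: k = 4.75e+11 × exp(-19.40719)
Step 5: k = 4.75e+11 × 3.72876e-09 = 1.7712e+03 s⁻¹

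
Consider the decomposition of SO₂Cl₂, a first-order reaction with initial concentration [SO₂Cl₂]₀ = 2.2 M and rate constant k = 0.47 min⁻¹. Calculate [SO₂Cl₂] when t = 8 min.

0.05122 M

Step 1: For a first-order reaction: [SO₂Cl₂] = [SO₂Cl₂]₀ × e^(-kt)
Step 2: [SO₂Cl₂] = 2.2 × e^(-0.47 × 8)
Step 3: [SO₂Cl₂] = 2.2 × e^(-3.76)
Step 4: [SO₂Cl₂] = 2.2 × 0.0232837 = 0.05122 M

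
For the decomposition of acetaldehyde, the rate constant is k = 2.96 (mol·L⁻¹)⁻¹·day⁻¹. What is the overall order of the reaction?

second order (2)

Step 1: The units of k for an nth-order reaction are (concentration)^(1-n)·(time)⁻¹.
Step 2: Here k has units (mol·L⁻¹)⁻¹·day⁻¹, so the concentration exponent is -1.
Step 3: 1 - n = -1 ⇒ n = 2. The reaction is second order.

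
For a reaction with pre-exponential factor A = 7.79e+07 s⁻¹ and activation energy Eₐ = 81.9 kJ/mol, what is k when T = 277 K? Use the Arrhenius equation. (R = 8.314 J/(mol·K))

2.80e-08 s⁻¹

Step 1: Use the Arrhenius equation: k = A × exp(-Eₐ/RT)
Step 2: Convert Eₐ to J/mol: 81.9 kJ/mol = 81900 J/mol
Step 3: Calculate the exponent: -Eₐ/(RT) = -81900/(8.314 × 277) = -35.56265
Step 4: k = 7.79e+07 × exp(-35.56265)
Step 5: k = 7.79e+07 × 3.59201e-16 = 2.7982e-08 s⁻¹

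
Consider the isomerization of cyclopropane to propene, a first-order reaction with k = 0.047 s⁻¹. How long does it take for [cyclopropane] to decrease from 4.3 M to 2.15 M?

14.75 s

Step 1: For first-order: t = ln([cyclopropane]₀/[cyclopropane])/k
Step 2: t = ln(4.3/2.15)/0.047
Step 3: t = ln(2)/0.047
Step 4: t = 0.6931/0.047 = 14.75 s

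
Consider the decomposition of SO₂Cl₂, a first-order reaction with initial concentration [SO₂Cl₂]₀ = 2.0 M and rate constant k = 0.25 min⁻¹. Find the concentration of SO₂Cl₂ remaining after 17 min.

0.02853 M

Step 1: For a first-order reaction: [SO₂Cl₂] = [SO₂Cl₂]₀ × e^(-kt)
Step 2: [SO₂Cl₂] = 2.0 × e^(-0.25 × 17)
Step 3: [SO₂Cl₂] = 2.0 × e^(-4.25)
Step 4: [SO₂Cl₂] = 2.0 × 0.0142642 = 0.02853 M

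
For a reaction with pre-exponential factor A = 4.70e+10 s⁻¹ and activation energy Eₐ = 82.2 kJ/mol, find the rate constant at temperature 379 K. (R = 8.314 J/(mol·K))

2.20e-01 s⁻¹

Step 1: Use the Arrhenius equation: k = A × exp(-Eₐ/RT)
Step 2: Convert Eₐ to J/mol: 82.2 kJ/mol = 82200 J/mol
Step 3: Calculate the exponent: -Eₐ/(RT) = -82200/(8.314 × 379) = -26.08691
Step 4: k = 4.70e+10 × exp(-26.08691)
Step 5: k = 4.70e+10 × 4.68381e-12 = 2.2014e-01 s⁻¹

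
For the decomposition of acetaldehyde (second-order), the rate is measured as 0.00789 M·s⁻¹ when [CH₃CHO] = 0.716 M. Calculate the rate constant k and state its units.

0.01539 M⁻¹·s⁻¹

Step 1: rate = k[CH₃CHO]^2, so k = rate / [CH₃CHO]^2.
Step 2: k = 0.00789 / (0.716)^2 = 0.00789 / 0.5127.
Step 3: k = 0.01539 M⁻¹·s⁻¹.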